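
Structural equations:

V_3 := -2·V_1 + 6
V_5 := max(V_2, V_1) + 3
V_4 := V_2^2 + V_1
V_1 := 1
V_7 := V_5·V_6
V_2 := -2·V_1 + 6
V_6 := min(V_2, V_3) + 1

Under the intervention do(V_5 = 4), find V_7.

Under do(V_5=4), the mechanism V_5 := max(V_2, V_1) + 3 is discarded; V_5 is fixed at 4.
V_2 = -2·V_1 + 6  [with V_1=1]  = 4
V_3 = -2·V_1 + 6  [with V_1=1]  = 4
V_6 = min(V_2, V_3) + 1  [with V_2=4, V_3=4]  = 5
V_7 = V_5·V_6  [with V_5=4, V_6=5]  = 20

20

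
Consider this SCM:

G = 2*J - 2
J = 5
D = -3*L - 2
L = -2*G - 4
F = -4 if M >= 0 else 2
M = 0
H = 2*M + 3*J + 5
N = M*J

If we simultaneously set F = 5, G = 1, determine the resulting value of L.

Under do(F = 5, G = 1), each intervened variable's structural equation is replaced by its fixed value.
L = -2*G - 4  [with G=1]  = -6

-6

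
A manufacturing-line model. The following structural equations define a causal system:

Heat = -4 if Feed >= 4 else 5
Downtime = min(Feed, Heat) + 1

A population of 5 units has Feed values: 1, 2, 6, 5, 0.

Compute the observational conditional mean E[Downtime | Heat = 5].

Conditioning on Heat=5 selects the 3 unit(s) with Feed ∈ {1, 2, 0}. Their Downtime values: 2, 3, 1. Mean = 2.

2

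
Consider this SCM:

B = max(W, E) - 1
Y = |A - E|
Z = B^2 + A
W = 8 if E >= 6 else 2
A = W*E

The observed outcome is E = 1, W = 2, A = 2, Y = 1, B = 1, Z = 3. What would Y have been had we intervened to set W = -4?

Under do(W=-4), the mechanism W = 8 if E >= 6 else 2 is discarded; W is fixed at -4.
A = W*E  [with W=-4, E=1]  = -4
Y = |A - E|  [with A=-4, E=1]  = 5

5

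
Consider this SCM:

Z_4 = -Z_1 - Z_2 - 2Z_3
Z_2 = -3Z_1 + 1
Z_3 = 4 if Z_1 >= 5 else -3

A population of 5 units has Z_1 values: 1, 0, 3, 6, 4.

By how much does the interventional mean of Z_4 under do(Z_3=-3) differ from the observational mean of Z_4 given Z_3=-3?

1.6

The intervention sets Z_3=-3 in all 5 units regardless of Z_1. Recomputing Z_4 per unit gives 7, 5, 11, 17, 13; average 10.6.
E[Z_4|Z_3=-3] averages over only the 4 units with Z_3=-3 (Z_1 = 1, 0, 3, 4): Z_4 = 7, 5, 11, 13, mean 9.
Difference = 10.6 − 9 = 1.6.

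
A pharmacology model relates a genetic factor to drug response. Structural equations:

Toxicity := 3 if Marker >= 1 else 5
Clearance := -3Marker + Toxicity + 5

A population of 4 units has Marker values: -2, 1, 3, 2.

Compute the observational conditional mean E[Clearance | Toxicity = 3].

2

E[Clearance|Toxicity=3] averages over only the 3 units with Toxicity=3 (Marker = 1, 3, 2): Clearance = 5, -1, 2, mean 2.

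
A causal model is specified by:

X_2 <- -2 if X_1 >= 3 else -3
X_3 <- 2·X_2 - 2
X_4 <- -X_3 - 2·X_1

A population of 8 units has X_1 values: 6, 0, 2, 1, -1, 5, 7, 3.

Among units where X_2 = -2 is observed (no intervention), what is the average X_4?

E[X_4|X_2=-2] averages over only the 4 units with X_2=-2 (X_1 = 6, 5, 7, 3): X_4 = -6, -4, -8, 0, mean -4.5.

-4.5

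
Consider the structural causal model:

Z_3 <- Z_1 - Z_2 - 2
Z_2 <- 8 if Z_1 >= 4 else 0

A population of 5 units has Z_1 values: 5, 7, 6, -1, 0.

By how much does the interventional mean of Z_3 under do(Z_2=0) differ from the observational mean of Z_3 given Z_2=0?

3.9

do(Z_2=0) breaks Z_2's dependence on Z_1. With Z_2=0 fixed, Z_3 across the units is 3, 5, 4, -3, -2, mean 1.4.
Conditioning on Z_2=0 selects the 2 unit(s) with Z_1 ∈ {-1, 0}. Their Z_3 values: -3, -2. Mean = -2.5.
Difference = 1.4 − (-2.5) = 3.9.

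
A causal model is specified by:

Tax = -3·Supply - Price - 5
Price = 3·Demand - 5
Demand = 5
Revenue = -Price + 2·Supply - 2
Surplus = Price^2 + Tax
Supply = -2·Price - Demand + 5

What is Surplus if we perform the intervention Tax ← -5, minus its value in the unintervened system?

The intervention breaks the incoming arrows to Tax: Tax = -3·Supply - Price - 5 no longer applies, and Tax = -5.
Price = 3·Demand - 5  [with Demand=5]  = 10
Surplus = Price^2 + Tax  [with Price=10, Tax=-5]  = 95
Without intervention: Price = 3·Demand - 5  [with Demand=5]  = 10; Supply = -2·Price - Demand + 5  [with Price=10, Demand=5]  = -20; Tax = -3·Supply - Price - 5  [with Supply=-20, Price=10]  = 45; Surplus = Price^2 + Tax  [with Price=10, Tax=45]  = 145.
Change = 95 − 145 = -50.

-50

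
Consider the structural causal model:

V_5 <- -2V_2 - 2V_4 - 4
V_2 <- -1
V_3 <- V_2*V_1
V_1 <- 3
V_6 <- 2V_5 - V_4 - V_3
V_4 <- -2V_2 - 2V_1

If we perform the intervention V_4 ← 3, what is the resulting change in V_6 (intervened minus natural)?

Under do(V_4=3), the mechanism V_4 <- -2V_2 - 2V_1 is discarded; V_4 is fixed at 3.
V_3 = V_2*V_1  [with V_2=-1, V_1=3]  = -3
V_5 = -2V_2 - 2V_4 - 4  [with V_2=-1, V_4=3]  = -8
V_6 = 2V_5 - V_4 - V_3  [with V_5=-8, V_4=3, V_3=-3]  = -16
Without intervention: V_3 = V_2*V_1  [with V_2=-1, V_1=3]  = -3; V_4 = -2V_2 - 2V_1  [with V_2=-1, V_1=3]  = -4; V_5 = -2V_2 - 2V_4 - 4  [with V_2=-1, V_4=-4]  = 6; V_6 = 2V_5 - V_4 - V_3  [with V_5=6, V_4=-4, V_3=-3]  = 19.
Change = -16 − 19 = -35.

-35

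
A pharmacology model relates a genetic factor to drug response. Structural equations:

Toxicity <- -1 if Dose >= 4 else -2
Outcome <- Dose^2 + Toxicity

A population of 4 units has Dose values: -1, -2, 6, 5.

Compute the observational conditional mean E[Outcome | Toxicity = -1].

Observing Toxicity=-1 restricts to units where Toxicity's equation naturally yields -1: Dose ∈ {6, 5}. In that subpopulation Outcome = 35, 24, mean 29.5.

29.5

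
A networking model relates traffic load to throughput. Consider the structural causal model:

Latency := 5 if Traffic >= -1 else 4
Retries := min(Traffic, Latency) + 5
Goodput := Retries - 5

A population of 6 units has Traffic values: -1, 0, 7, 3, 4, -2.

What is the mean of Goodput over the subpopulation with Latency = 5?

E[Goodput|Latency=5] averages over only the 5 units with Latency=5 (Traffic = -1, 0, 7, 3, 4): Goodput = -1, 0, 5, 3, 4, mean 2.2.

2.2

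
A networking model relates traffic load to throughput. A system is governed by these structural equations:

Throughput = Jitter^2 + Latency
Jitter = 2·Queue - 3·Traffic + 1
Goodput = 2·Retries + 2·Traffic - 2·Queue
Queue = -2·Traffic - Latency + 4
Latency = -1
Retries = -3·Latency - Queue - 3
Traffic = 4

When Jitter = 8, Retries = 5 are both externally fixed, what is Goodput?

Setting Jitter = 8, Retries = 5 by intervention discards those variables' equations.
Queue = -2·Traffic - Latency + 4  [with Traffic=4, Latency=-1]  = -3
Goodput = 2·Retries + 2·Traffic - 2·Queue  [with Retries=5, Traffic=4, Queue=-3]  = 24

24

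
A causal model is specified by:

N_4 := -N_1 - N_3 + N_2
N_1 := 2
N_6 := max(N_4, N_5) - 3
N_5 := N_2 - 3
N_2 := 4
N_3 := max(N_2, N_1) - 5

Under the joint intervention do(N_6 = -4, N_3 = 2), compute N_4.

Under do(N_6 = -4, N_3 = 2), each intervened variable's structural equation is replaced by its fixed value.
N_4 = -N_1 - N_3 + N_2  [with N_1=2, N_3=2, N_2=4]  = 0

0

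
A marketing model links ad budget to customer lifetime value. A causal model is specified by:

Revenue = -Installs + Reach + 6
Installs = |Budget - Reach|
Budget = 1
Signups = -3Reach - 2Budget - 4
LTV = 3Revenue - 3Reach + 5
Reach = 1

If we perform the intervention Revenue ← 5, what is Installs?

0

do(Revenue=5) replaces the equation Revenue = -Installs + Reach + 6 with the constant Revenue = 5.
Installs is not downstream of the intervention, so its value is determined by the original equations.
Installs = |Budget - Reach|  [with Budget=1, Reach=1]  = 0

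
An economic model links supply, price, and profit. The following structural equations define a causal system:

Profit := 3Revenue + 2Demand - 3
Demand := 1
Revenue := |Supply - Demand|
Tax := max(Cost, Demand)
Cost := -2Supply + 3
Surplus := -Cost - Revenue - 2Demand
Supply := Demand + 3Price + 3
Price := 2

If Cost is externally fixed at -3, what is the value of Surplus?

do(Cost=-3) replaces the equation Cost := -2Supply + 3 with the constant Cost = -3.
Supply = Demand + 3Price + 3  [with Demand=1, Price=2]  = 10
Revenue = |Supply - Demand|  [with Supply=10, Demand=1]  = 9
Surplus = -Cost - Revenue - 2Demand  [with Cost=-3, Revenue=9, Demand=1]  = -8

-8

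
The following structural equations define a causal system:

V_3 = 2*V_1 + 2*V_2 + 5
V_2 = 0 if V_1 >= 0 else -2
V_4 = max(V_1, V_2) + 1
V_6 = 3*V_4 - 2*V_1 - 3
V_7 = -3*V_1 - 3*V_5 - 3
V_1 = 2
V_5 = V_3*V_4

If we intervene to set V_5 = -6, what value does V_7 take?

Under do(V_5=-6), the mechanism V_5 = V_3*V_4 is discarded; V_5 is fixed at -6.
V_7 = -3*V_1 - 3*V_5 - 3  [with V_1=2, V_5=-6]  = 9

9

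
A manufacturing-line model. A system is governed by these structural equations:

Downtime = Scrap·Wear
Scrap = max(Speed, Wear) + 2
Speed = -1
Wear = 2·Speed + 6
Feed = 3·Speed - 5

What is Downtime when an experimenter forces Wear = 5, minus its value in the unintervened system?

11

do(Wear=5) replaces the equation Wear = 2·Speed + 6 with the constant Wear = 5.
Scrap = max(Speed, Wear) + 2  [with Speed=-1, Wear=5]  = 7
Downtime = Scrap·Wear  [with Scrap=7, Wear=5]  = 35
Without intervention: Wear = 2·Speed + 6  [with Speed=-1]  = 4; Scrap = max(Speed, Wear) + 2  [with Speed=-1, Wear=4]  = 6; Downtime = Scrap·Wear  [with Scrap=6, Wear=4]  = 24.
Change = 35 − 24 = 11.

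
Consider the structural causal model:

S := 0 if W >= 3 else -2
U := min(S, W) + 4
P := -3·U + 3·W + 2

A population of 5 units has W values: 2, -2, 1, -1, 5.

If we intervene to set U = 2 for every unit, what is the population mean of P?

Under do(U=2), U's equation is replaced by U=2 for every unit. Per-unit P: 2, -10, -1, -7, 11. Mean = -1.

-1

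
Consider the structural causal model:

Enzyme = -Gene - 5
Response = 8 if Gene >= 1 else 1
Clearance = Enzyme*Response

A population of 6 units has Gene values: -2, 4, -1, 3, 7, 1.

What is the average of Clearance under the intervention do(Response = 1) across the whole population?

-7

Every unit gets Response=1 under the intervention. Clearance values become -3, -9, -4, -8, -12, -6; E[Clearance|do(Response=1)] = -7.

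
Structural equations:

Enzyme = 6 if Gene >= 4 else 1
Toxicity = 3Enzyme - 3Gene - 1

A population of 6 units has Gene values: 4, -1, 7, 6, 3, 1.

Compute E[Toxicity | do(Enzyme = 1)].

-8

Every unit gets Enzyme=1 under the intervention. Toxicity values become -10, 5, -19, -16, -7, -1; E[Toxicity|do(Enzyme=1)] = -8.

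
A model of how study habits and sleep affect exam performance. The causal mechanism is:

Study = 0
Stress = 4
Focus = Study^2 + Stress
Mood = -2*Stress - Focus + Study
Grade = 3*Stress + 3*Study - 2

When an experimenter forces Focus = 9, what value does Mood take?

-17

The intervention breaks the incoming arrows to Focus: Focus = Study^2 + Stress no longer applies, and Focus = 9.
Mood = -2*Stress - Focus + Study  [with Stress=4, Focus=9, Study=0]  = -17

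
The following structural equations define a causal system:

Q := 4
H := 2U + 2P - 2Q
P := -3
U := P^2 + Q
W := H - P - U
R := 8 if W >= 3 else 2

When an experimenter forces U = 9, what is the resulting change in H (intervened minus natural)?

-8

The intervention breaks the incoming arrows to U: U := P^2 + Q no longer applies, and U = 9.
H = 2U + 2P - 2Q  [with U=9, P=-3, Q=4]  = 4
Without intervention: U = P^2 + Q  [with P=-3, Q=4]  = 13; H = 2U + 2P - 2Q  [with U=13, P=-3, Q=4]  = 12.
Change = 4 − 12 = -8.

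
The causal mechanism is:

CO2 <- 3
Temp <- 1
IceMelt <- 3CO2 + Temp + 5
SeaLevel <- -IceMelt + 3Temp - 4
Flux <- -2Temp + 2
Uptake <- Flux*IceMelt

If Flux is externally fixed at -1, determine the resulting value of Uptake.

The intervention breaks the incoming arrows to Flux: Flux <- -2Temp + 2 no longer applies, and Flux = -1.
IceMelt = 3CO2 + Temp + 5  [with CO2=3, Temp=1]  = 15
Uptake = Flux*IceMelt  [with Flux=-1, IceMelt=15]  = -15

-15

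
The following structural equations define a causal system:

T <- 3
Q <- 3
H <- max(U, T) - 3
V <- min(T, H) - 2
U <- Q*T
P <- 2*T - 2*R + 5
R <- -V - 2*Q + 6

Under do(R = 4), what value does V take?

do(R=4) replaces the equation R <- -V - 2*Q + 6 with the constant R = 4.
Since V is not a descendant of the intervened variable, it is unaffected.
U = Q*T  [with Q=3, T=3]  = 9
H = max(U, T) - 3  [with U=9, T=3]  = 6
V = min(T, H) - 2  [with T=3, H=6]  = 1

1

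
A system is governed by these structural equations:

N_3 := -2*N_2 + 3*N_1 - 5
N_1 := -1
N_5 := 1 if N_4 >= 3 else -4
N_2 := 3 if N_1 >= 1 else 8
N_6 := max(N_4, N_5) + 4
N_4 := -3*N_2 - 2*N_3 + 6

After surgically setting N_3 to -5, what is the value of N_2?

Under do(N_3=-5), the mechanism N_3 := -2*N_2 + 3*N_1 - 5 is discarded; N_3 is fixed at -5.
Since N_2 is not a descendant of the intervened variable, it is unaffected.
N_2 = 3 if N_1 >= 1 else 8  [with N_1=-1]  = 8

8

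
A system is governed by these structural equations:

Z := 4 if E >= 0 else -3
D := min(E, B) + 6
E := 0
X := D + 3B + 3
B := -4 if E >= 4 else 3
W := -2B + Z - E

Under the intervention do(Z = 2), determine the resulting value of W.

-4

Under do(Z=2), the mechanism Z := 4 if E >= 0 else -3 is discarded; Z is fixed at 2.
B = -4 if E >= 4 else 3  [with E=0]  = 3
W = -2B + Z - E  [with B=3, Z=2, E=0]  = -4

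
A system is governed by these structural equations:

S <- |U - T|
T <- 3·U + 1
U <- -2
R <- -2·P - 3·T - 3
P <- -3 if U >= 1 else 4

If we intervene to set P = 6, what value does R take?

do(P=6) replaces the equation P <- -3 if U >= 1 else 4 with the constant P = 6.
T = 3·U + 1  [with U=-2]  = -5
R = -2·P - 3·T - 3  [with P=6, T=-5]  = 0

0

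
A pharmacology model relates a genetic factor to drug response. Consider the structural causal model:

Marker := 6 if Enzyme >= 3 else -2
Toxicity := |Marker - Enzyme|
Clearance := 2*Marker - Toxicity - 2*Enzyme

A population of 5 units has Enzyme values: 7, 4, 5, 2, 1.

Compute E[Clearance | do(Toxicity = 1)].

Every unit gets Toxicity=1 under the intervention. Clearance values become -3, 3, 1, -9, -7; E[Clearance|do(Toxicity=1)] = -3.

-3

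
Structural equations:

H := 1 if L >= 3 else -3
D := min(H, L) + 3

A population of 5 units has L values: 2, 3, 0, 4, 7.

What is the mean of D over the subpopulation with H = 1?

Observing H=1 restricts to units where H's equation naturally yields 1: L ∈ {3, 4, 7}. In that subpopulation D = 4, 4, 4, mean 4.

4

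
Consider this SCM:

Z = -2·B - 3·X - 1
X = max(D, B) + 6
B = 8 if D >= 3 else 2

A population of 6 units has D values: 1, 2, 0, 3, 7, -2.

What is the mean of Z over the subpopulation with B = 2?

-29

E[Z|B=2] averages over only the 4 units with B=2 (D = 1, 2, 0, -2): Z = -29, -29, -29, -29, mean -29.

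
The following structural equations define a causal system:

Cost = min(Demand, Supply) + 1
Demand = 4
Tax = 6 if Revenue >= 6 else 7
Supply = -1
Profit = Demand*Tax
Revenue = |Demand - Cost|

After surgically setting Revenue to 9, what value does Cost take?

0

Under do(Revenue=9), the mechanism Revenue = |Demand - Cost| is discarded; Revenue is fixed at 9.
Since Cost is not a descendant of the intervened variable, it is unaffected.
Cost = min(Demand, Supply) + 1  [with Demand=4, Supply=-1]  = 0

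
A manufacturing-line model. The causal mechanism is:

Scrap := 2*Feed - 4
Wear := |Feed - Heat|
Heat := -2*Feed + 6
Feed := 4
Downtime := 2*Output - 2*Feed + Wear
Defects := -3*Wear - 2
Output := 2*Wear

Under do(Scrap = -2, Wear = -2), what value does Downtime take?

-18

The joint intervention fixes Scrap = -2, Wear = -2, removing each variable's own equation.
Output = 2*Wear  [with Wear=-2]  = -4
Downtime = 2*Output - 2*Feed + Wear  [with Output=-4, Feed=4, Wear=-2]  = -18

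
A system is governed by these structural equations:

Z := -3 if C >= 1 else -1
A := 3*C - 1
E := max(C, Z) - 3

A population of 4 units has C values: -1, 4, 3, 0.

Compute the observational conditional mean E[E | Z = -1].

-3.5

E[E|Z=-1] averages over only the 2 units with Z=-1 (C = -1, 0): E = -4, -3, mean -3.5.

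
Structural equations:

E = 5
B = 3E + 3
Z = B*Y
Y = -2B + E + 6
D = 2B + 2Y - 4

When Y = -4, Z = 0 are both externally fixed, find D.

Setting Y = -4, Z = 0 by intervention discards those variables' equations.
B = 3E + 3  [with E=5]  = 18
D = 2B + 2Y - 4  [with B=18, Y=-4]  = 24

24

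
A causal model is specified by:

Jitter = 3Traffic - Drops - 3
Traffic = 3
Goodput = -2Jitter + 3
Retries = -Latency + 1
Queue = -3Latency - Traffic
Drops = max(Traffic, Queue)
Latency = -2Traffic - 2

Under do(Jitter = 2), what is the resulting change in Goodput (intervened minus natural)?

-34

Intervening sets Jitter = 2 and removes its equation (Jitter = 3Traffic - Drops - 3).
Goodput = -2Jitter + 3  [with Jitter=2]  = -1
Without intervention: Latency = -2Traffic - 2  [with Traffic=3]  = -8; Queue = -3Latency - Traffic  [with Latency=-8, Traffic=3]  = 21; Drops = max(Traffic, Queue)  [with Traffic=3, Queue=21]  = 21; Jitter = 3Traffic - Drops - 3  [with Traffic=3, Drops=21]  = -15; Goodput = -2Jitter + 3  [with Jitter=-15]  = 33.
Change = -1 − 33 = -34.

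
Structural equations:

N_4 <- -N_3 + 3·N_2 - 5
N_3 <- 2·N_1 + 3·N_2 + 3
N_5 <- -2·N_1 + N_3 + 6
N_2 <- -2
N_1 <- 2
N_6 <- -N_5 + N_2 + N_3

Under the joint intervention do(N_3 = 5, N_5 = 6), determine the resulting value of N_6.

-3

Setting N_3 = 5, N_5 = 6 by intervention discards those variables' equations.
N_6 = -N_5 + N_2 + N_3  [with N_5=6, N_2=-2, N_3=5]  = -3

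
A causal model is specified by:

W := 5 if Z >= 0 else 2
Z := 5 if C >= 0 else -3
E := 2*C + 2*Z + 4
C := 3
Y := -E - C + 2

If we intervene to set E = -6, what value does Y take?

5

Intervening sets E = -6 and removes its equation (E := 2*C + 2*Z + 4).
Y = -E - C + 2  [with E=-6, C=3]  = 5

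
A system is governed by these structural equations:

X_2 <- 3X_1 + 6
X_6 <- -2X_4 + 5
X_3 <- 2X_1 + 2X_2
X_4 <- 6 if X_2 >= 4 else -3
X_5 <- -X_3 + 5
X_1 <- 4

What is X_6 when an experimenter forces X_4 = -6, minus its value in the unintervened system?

Under do(X_4=-6), the mechanism X_4 <- 6 if X_2 >= 4 else -3 is discarded; X_4 is fixed at -6.
X_6 = -2X_4 + 5  [with X_4=-6]  = 17
Without intervention: X_2 = 3X_1 + 6  [with X_1=4]  = 18; X_4 = 6 if X_2 >= 4 else -3  [with X_2=18]  = 6; X_6 = -2X_4 + 5  [with X_4=6]  = -7.
Change = 17 − (-7) = 24.

24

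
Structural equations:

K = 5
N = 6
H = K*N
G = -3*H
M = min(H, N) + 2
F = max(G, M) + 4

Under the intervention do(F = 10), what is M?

do(F=10) replaces the equation F = max(G, M) + 4 with the constant F = 10.
Since M is not a descendant of the intervened variable, it is unaffected.
H = K*N  [with K=5, N=6]  = 30
M = min(H, N) + 2  [with H=30, N=6]  = 8

8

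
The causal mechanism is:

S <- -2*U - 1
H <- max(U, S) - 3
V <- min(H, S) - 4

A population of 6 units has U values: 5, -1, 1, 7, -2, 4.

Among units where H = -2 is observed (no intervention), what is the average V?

E[V|H=-2] averages over only the 2 units with H=-2 (U = -1, 1): V = -6, -7, mean -6.5.

-6.5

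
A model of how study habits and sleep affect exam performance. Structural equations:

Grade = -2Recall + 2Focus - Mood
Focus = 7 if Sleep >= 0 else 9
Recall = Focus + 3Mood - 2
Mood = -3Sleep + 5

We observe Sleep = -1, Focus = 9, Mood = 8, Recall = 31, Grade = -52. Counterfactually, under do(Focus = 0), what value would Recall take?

Under do(Focus=0), the mechanism Focus = 7 if Sleep >= 0 else 9 is discarded; Focus is fixed at 0.
Mood = -3Sleep + 5  [with Sleep=-1]  = 8
Recall = Focus + 3Mood - 2  [with Focus=0, Mood=8]  = 22

22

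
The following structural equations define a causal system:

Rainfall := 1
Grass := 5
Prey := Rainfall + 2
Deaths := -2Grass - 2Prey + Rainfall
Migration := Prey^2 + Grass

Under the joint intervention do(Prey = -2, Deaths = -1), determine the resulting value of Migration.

9

Setting Prey = -2, Deaths = -1 by intervention discards those variables' equations.
Migration = Prey^2 + Grass  [with Prey=-2, Grass=5]  = 9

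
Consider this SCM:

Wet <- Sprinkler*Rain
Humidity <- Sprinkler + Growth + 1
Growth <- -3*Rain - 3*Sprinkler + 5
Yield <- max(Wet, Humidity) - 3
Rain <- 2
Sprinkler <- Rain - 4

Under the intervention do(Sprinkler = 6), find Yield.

Under do(Sprinkler=6), the mechanism Sprinkler <- Rain - 4 is discarded; Sprinkler is fixed at 6.
Wet = Sprinkler*Rain  [with Sprinkler=6, Rain=2]  = 12
Growth = -3*Rain - 3*Sprinkler + 5  [with Rain=2, Sprinkler=6]  = -19
Humidity = Sprinkler + Growth + 1  [with Sprinkler=6, Growth=-19]  = -12
Yield = max(Wet, Humidity) - 3  [with Wet=12, Humidity=-12]  = 9

9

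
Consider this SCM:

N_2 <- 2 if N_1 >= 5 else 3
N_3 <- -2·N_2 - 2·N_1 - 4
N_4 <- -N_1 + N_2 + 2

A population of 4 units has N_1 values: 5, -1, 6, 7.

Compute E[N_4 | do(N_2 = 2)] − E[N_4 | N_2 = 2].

1.75

Under do(N_2=2), N_2's equation is replaced by N_2=2 for every unit. Per-unit N_4: -1, 5, -2, -3. Mean = -0.25.
Conditioning on N_2=2 selects the 3 unit(s) with N_1 ∈ {5, 6, 7}. Their N_4 values: -1, -2, -3. Mean = -2.
Difference = -0.25 − (-2) = 1.75.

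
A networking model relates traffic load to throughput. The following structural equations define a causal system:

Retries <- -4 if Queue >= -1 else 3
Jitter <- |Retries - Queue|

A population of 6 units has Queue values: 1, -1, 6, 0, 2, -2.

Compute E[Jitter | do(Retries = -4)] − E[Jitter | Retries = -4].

-0.6

do(Retries=-4) breaks Retries's dependence on Queue. With Retries=-4 fixed, Jitter across the units is 5, 3, 10, 4, 6, 2, mean 5.
E[Jitter|Retries=-4] averages over only the 5 units with Retries=-4 (Queue = 1, -1, 6, 0, 2): Jitter = 5, 3, 10, 4, 6, mean 5.6.
Difference = 5 − 5.6 = -0.6.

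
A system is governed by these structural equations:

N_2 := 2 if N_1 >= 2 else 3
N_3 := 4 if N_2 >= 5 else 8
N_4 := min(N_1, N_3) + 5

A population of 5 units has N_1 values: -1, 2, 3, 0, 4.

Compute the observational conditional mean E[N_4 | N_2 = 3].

4.5

Conditioning on N_2=3 selects the 2 unit(s) with N_1 ∈ {-1, 0}. Their N_4 values: 4, 5. Mean = 4.5.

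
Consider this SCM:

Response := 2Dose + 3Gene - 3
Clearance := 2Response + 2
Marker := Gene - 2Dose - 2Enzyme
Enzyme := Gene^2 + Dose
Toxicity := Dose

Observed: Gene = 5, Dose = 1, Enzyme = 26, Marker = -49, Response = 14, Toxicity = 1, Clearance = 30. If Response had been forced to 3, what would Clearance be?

Under do(Response=3), the mechanism Response := 2Dose + 3Gene - 3 is discarded; Response is fixed at 3.
Clearance = 2Response + 2  [with Response=3]  = 8

8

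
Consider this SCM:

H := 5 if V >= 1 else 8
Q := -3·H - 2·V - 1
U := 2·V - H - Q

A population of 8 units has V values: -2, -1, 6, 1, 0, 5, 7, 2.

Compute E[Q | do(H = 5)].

Every unit gets H=5 under the intervention. Q values become -12, -14, -28, -18, -16, -26, -30, -20; E[Q|do(H=5)] = -20.5.

-20.5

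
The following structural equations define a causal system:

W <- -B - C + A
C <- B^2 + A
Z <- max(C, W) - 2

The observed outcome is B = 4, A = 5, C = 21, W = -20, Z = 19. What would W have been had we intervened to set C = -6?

The intervention breaks the incoming arrows to C: C <- B^2 + A no longer applies, and C = -6.
W = -B - C + A  [with B=4, C=-6, A=5]  = 7

7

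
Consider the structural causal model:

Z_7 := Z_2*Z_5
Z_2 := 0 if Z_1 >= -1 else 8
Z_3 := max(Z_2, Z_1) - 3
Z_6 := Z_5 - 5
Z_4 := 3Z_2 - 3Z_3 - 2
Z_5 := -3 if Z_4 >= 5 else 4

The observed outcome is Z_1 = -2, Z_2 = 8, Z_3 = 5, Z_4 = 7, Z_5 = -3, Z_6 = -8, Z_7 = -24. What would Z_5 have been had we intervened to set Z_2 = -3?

4

do(Z_2=-3) replaces the equation Z_2 := 0 if Z_1 >= -1 else 8 with the constant Z_2 = -3.
Z_3 = max(Z_2, Z_1) - 3  [with Z_2=-3, Z_1=-2]  = -5
Z_4 = 3Z_2 - 3Z_3 - 2  [with Z_2=-3, Z_3=-5]  = 4
Z_5 = -3 if Z_4 >= 5 else 4  [with Z_4=4]  = 4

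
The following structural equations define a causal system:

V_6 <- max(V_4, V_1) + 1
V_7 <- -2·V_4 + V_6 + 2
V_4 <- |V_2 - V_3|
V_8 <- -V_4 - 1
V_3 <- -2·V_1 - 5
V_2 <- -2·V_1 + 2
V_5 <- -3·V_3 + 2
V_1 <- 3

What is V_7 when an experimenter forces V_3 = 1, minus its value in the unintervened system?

The intervention breaks the incoming arrows to V_3: V_3 <- -2·V_1 - 5 no longer applies, and V_3 = 1.
V_2 = -2·V_1 + 2  [with V_1=3]  = -4
V_4 = |V_2 - V_3|  [with V_2=-4, V_3=1]  = 5
V_6 = max(V_4, V_1) + 1  [with V_4=5, V_1=3]  = 6
V_7 = -2·V_4 + V_6 + 2  [with V_4=5, V_6=6]  = -2
Without intervention: V_2 = -2·V_1 + 2  [with V_1=3]  = -4; V_3 = -2·V_1 - 5  [with V_1=3]  = -11; V_4 = |V_2 - V_3|  [with V_2=-4, V_3=-11]  = 7; V_6 = max(V_4, V_1) + 1  [with V_4=7, V_1=3]  = 8; V_7 = -2·V_4 + V_6 + 2  [with V_4=7, V_6=8]  = -4.
Change = -2 − (-4) = 2.

2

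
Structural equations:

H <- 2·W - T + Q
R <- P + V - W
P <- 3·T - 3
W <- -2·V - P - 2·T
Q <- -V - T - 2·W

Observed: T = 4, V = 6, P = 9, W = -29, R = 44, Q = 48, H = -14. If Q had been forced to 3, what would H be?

Intervening sets Q = 3 and removes its equation (Q <- -V - T - 2·W).
P = 3·T - 3  [with T=4]  = 9
W = -2·V - P - 2·T  [with V=6, P=9, T=4]  = -29
H = 2·W - T + Q  [with W=-29, T=4, Q=3]  = -59

-59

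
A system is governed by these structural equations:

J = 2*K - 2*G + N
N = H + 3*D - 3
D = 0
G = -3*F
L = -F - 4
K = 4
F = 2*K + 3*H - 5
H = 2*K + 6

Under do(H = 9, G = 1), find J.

Under do(H = 9, G = 1), each intervened variable's structural equation is replaced by its fixed value.
N = H + 3*D - 3  [with H=9, D=0]  = 6
J = 2*K - 2*G + N  [with K=4, G=1, N=6]  = 12

12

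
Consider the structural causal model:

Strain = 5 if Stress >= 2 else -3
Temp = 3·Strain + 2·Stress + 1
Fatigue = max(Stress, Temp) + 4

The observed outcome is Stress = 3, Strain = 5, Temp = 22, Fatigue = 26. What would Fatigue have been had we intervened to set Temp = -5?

The intervention breaks the incoming arrows to Temp: Temp = 3·Strain + 2·Stress + 1 no longer applies, and Temp = -5.
Fatigue = max(Stress, Temp) + 4  [with Stress=3, Temp=-5]  = 7

7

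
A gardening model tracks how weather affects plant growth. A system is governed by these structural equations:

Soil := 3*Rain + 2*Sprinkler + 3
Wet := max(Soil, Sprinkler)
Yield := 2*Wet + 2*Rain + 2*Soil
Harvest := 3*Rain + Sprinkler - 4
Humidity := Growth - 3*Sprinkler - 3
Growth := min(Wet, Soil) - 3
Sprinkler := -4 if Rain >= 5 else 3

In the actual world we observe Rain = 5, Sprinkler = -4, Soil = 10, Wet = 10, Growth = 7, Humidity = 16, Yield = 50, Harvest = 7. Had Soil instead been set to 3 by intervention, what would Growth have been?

0

do(Soil=3) replaces the equation Soil := 3*Rain + 2*Sprinkler + 3 with the constant Soil = 3.
Sprinkler = -4 if Rain >= 5 else 3  [with Rain=5]  = -4
Wet = max(Soil, Sprinkler)  [with Soil=3, Sprinkler=-4]  = 3
Growth = min(Wet, Soil) - 3  [with Wet=3, Soil=3]  = 0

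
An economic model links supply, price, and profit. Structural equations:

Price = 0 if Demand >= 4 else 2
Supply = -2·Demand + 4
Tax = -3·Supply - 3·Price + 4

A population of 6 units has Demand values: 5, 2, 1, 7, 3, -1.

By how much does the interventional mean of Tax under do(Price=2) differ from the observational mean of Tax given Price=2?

The intervention sets Price=2 in all 6 units regardless of Demand. Recomputing Tax per unit gives 16, -2, -8, 28, 4, -20; average 3.
E[Tax|Price=2] averages over only the 4 units with Price=2 (Demand = 2, 1, 3, -1): Tax = -2, -8, 4, -20, mean -6.5.
Difference = 3 − (-6.5) = 9.5.

9.5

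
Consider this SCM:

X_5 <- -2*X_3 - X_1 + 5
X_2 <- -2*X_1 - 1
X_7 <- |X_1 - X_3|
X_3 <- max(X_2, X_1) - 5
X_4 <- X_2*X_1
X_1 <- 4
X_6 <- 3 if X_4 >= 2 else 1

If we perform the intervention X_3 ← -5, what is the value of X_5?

do(X_3=-5) replaces the equation X_3 <- max(X_2, X_1) - 5 with the constant X_3 = -5.
X_5 = -2*X_3 - X_1 + 5  [with X_3=-5, X_1=4]  = 11

11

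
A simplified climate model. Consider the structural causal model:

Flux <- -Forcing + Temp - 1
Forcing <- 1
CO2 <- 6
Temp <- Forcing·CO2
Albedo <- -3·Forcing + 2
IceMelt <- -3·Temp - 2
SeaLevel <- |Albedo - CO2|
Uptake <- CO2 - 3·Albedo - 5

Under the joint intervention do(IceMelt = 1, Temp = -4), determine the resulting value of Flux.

The joint intervention fixes IceMelt = 1, Temp = -4, removing each variable's own equation.
Flux = -Forcing + Temp - 1  [with Forcing=1, Temp=-4]  = -6

-6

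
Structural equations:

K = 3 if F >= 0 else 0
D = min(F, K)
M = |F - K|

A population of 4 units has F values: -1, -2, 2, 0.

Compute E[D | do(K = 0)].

The intervention sets K=0 in all 4 units regardless of F. Recomputing D per unit gives -1, -2, 0, 0; average -0.75.

-0.75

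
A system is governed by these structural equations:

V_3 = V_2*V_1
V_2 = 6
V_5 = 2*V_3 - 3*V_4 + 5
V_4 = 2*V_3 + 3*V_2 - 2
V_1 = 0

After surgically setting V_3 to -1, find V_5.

-39

do(V_3=-1) replaces the equation V_3 = V_2*V_1 with the constant V_3 = -1.
V_4 = 2*V_3 + 3*V_2 - 2  [with V_3=-1, V_2=6]  = 14
V_5 = 2*V_3 - 3*V_4 + 5  [with V_3=-1, V_4=14]  = -39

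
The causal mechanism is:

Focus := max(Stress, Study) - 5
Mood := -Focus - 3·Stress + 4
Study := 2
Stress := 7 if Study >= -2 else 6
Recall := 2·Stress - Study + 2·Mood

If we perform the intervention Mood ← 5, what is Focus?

Under do(Mood=5), the mechanism Mood := -Focus - 3·Stress + 4 is discarded; Mood is fixed at 5.
Since Focus is not a descendant of the intervened variable, it is unaffected.
Stress = 7 if Study >= -2 else 6  [with Study=2]  = 7
Focus = max(Stress, Study) - 5  [with Stress=7, Study=2]  = 2

2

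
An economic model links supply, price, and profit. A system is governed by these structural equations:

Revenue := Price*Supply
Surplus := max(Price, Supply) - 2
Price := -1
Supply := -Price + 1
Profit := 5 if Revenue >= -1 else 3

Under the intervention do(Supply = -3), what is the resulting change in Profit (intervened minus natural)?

Under do(Supply=-3), the mechanism Supply := -Price + 1 is discarded; Supply is fixed at -3.
Revenue = Price*Supply  [with Price=-1, Supply=-3]  = 3
Profit = 5 if Revenue >= -1 else 3  [with Revenue=3]  = 5
Without intervention: Supply = -Price + 1  [with Price=-1]  = 2; Revenue = Price*Supply  [with Price=-1, Supply=2]  = -2; Profit = 5 if Revenue >= -1 else 3  [with Revenue=-2]  = 3.
Change = 5 − 3 = 2.

2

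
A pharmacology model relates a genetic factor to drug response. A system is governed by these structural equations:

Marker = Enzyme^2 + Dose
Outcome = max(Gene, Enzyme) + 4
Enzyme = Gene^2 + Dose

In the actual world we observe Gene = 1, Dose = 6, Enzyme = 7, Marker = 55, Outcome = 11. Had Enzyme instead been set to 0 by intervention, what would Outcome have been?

5

do(Enzyme=0) replaces the equation Enzyme = Gene^2 + Dose with the constant Enzyme = 0.
Outcome = max(Gene, Enzyme) + 4  [with Gene=1, Enzyme=0]  = 5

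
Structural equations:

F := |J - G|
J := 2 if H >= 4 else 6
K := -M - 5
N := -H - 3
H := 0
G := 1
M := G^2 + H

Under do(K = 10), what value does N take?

-3

Intervening sets K = 10 and removes its equation (K := -M - 5).
Since N is not a descendant of the intervened variable, it is unaffected.
N = -H - 3  [with H=0]  = -3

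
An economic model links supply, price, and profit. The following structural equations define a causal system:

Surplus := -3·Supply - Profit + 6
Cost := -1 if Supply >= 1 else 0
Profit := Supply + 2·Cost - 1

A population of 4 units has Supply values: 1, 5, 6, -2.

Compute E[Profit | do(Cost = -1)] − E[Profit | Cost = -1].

-1.5

The intervention sets Cost=-1 in all 4 units regardless of Supply. Recomputing Profit per unit gives -2, 2, 3, -5; average -0.5.
Conditioning on Cost=-1 selects the 3 unit(s) with Supply ∈ {1, 5, 6}. Their Profit values: -2, 2, 3. Mean = 1.
Difference = -0.5 − 1 = -1.5.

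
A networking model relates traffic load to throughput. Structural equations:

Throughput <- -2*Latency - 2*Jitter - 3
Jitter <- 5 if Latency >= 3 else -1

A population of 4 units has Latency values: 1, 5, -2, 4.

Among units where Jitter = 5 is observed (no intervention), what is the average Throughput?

Conditioning on Jitter=5 selects the 2 unit(s) with Latency ∈ {5, 4}. Their Throughput values: -23, -21. Mean = -22.

-22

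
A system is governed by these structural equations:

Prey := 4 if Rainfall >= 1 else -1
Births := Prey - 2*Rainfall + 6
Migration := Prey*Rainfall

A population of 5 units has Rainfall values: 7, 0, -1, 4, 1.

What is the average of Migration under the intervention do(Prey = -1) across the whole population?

-2.2

Every unit gets Prey=-1 under the intervention. Migration values become -7, 0, 1, -4, -1; E[Migration|do(Prey=-1)] = -2.2.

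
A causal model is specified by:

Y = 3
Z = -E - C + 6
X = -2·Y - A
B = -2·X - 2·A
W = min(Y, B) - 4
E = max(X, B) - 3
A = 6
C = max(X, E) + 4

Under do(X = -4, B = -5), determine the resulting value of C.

0

Under do(X = -4, B = -5), each intervened variable's structural equation is replaced by its fixed value.
E = max(X, B) - 3  [with X=-4, B=-5]  = -7
C = max(X, E) + 4  [with X=-4, E=-7]  = 0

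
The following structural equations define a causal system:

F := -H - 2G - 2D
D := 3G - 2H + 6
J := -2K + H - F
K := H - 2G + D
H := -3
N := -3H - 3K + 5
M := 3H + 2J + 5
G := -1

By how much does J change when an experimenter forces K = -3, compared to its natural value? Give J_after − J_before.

22

The intervention breaks the incoming arrows to K: K := H - 2G + D no longer applies, and K = -3.
D = 3G - 2H + 6  [with G=-1, H=-3]  = 9
F = -H - 2G - 2D  [with H=-3, G=-1, D=9]  = -13
J = -2K + H - F  [with K=-3, H=-3, F=-13]  = 16
Without intervention: D = 3G - 2H + 6  [with G=-1, H=-3]  = 9; K = H - 2G + D  [with H=-3, G=-1, D=9]  = 8; F = -H - 2G - 2D  [with H=-3, G=-1, D=9]  = -13; J = -2K + H - F  [with K=8, H=-3, F=-13]  = -6.
Change = 16 − (-6) = 22.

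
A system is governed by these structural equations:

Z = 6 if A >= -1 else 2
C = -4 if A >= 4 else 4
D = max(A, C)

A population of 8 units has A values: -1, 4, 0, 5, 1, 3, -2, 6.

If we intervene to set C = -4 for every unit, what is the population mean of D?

2

The intervention sets C=-4 in all 8 units regardless of A. Recomputing D per unit gives -1, 4, 0, 5, 1, 3, -2, 6; average 2.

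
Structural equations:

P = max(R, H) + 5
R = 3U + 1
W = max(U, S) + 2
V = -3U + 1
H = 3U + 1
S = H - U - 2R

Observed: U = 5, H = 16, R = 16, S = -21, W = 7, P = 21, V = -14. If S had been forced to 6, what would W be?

Intervening sets S = 6 and removes its equation (S = H - U - 2R).
W = max(U, S) + 2  [with U=5, S=6]  = 8

8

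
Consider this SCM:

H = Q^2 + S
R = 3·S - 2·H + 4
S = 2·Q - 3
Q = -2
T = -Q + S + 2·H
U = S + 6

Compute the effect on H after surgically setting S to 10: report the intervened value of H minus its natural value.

The intervention breaks the incoming arrows to S: S = 2·Q - 3 no longer applies, and S = 10.
H = Q^2 + S  [with Q=-2, S=10]  = 14
Without intervention: S = 2·Q - 3  [with Q=-2]  = -7; H = Q^2 + S  [with Q=-2, S=-7]  = -3.
Change = 14 − (-3) = 17.

17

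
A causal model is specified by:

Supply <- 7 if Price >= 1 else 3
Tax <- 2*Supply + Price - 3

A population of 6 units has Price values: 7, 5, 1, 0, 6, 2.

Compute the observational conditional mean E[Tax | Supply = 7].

Observing Supply=7 restricts to units where Supply's equation naturally yields 7: Price ∈ {7, 5, 1, 6, 2}. In that subpopulation Tax = 18, 16, 12, 17, 13, mean 15.2.

15.2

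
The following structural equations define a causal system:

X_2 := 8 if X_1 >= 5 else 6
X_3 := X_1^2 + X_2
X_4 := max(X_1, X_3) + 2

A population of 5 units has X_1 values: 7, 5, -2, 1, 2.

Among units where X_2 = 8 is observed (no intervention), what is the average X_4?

E[X_4|X_2=8] averages over only the 2 units with X_2=8 (X_1 = 7, 5): X_4 = 59, 35, mean 47.

47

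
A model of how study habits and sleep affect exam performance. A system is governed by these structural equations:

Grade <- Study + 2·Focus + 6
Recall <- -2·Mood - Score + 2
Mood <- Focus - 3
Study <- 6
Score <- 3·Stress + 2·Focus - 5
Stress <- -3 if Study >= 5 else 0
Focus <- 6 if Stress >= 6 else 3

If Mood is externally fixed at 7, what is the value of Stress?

Under do(Mood=7), the mechanism Mood <- Focus - 3 is discarded; Mood is fixed at 7.
No directed path runs from Mood to Stress, so Stress keeps its natural value.
Stress = -3 if Study >= 5 else 0  [with Study=6]  = -3

-3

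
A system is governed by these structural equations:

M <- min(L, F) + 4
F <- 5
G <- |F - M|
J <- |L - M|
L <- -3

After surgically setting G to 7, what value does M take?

Under do(G=7), the mechanism G <- |F - M| is discarded; G is fixed at 7.
Since M is not a descendant of the intervened variable, it is unaffected.
M = min(L, F) + 4  [with L=-3, F=5]  = 1

1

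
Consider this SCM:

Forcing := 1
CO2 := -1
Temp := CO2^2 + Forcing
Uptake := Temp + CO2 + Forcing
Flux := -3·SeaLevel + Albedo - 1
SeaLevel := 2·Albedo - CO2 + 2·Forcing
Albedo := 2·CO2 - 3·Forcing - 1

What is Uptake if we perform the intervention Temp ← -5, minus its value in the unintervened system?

The intervention breaks the incoming arrows to Temp: Temp := CO2^2 + Forcing no longer applies, and Temp = -5.
Uptake = Temp + CO2 + Forcing  [with Temp=-5, CO2=-1, Forcing=1]  = -5
Without intervention: Temp = CO2^2 + Forcing  [with CO2=-1, Forcing=1]  = 2; Uptake = Temp + CO2 + Forcing  [with Temp=2, CO2=-1, Forcing=1]  = 2.
Change = -5 − 2 = -7.

-7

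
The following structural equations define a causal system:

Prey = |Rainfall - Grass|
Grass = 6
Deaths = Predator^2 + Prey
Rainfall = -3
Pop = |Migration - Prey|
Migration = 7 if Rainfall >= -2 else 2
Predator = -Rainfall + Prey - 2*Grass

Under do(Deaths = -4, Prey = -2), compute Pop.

The joint intervention fixes Deaths = -4, Prey = -2, removing each variable's own equation.
Migration = 7 if Rainfall >= -2 else 2  [with Rainfall=-3]  = 2
Pop = |Migration - Prey|  [with Migration=2, Prey=-2]  = 4

4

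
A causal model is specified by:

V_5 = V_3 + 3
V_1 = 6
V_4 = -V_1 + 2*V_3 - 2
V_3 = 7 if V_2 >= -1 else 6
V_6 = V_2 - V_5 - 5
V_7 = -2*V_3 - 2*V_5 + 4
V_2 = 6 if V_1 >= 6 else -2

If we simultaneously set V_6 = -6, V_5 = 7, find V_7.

Setting V_6 = -6, V_5 = 7 by intervention discards those variables' equations.
V_2 = 6 if V_1 >= 6 else -2  [with V_1=6]  = 6
V_3 = 7 if V_2 >= -1 else 6  [with V_2=6]  = 7
V_7 = -2*V_3 - 2*V_5 + 4  [with V_3=7, V_5=7]  = -24

-24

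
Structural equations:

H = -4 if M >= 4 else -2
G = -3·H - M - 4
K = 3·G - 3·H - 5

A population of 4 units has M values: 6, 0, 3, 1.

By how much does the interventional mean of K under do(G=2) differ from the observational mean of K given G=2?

-1.5

The intervention sets G=2 in all 4 units regardless of M. Recomputing K per unit gives 13, 7, 7, 7; average 8.5.
Conditioning on G=2 selects the 2 unit(s) with M ∈ {6, 0}. Their K values: 13, 7. Mean = 10.
Difference = 8.5 − 10 = -1.5.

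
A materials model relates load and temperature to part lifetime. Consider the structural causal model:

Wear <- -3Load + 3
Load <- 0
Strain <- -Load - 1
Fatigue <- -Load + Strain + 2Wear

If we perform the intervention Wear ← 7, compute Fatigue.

The intervention breaks the incoming arrows to Wear: Wear <- -3Load + 3 no longer applies, and Wear = 7.
Strain = -Load - 1  [with Load=0]  = -1
Fatigue = -Load + Strain + 2Wear  [with Load=0, Strain=-1, Wear=7]  = 13

13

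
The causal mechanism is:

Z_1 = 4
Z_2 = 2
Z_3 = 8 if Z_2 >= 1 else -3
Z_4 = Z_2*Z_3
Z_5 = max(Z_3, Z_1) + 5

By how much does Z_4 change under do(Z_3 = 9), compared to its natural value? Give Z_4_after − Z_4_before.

The intervention breaks the incoming arrows to Z_3: Z_3 = 8 if Z_2 >= 1 else -3 no longer applies, and Z_3 = 9.
Z_4 = Z_2*Z_3  [with Z_2=2, Z_3=9]  = 18
Without intervention: Z_3 = 8 if Z_2 >= 1 else -3  [with Z_2=2]  = 8; Z_4 = Z_2*Z_3  [with Z_2=2, Z_3=8]  = 16.
Change = 18 − 16 = 2.

2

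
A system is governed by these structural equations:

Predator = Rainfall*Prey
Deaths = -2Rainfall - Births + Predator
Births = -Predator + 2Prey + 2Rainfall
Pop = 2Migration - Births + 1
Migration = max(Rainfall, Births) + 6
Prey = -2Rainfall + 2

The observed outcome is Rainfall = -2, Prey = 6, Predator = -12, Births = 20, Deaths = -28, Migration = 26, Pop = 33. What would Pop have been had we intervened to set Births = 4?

The intervention breaks the incoming arrows to Births: Births = -Predator + 2Prey + 2Rainfall no longer applies, and Births = 4.
Migration = max(Rainfall, Births) + 6  [with Rainfall=-2, Births=4]  = 10
Pop = 2Migration - Births + 1  [with Migration=10, Births=4]  = 17

17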